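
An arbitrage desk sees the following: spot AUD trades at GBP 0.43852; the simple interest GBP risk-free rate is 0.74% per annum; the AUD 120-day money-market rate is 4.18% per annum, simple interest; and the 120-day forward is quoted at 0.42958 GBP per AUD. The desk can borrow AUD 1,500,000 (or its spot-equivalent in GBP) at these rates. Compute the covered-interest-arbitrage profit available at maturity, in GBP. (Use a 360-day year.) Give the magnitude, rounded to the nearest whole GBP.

GBP 6,054

T = 120/360 years.
Keep in AUD, deliver into the forward: 1,500,000·1.01393333·0.42958 = GBP 653,348.22.
Swap to GBP now, deposit: 1,500,000·0.43852·1.00246667 = GBP 659,402.53.
The quoted forward undervalues AUD, so borrow AUD, convert to GBP at spot, deposit the GBP at 0.74%, and buy AUD forward at 0.42958 to cover the loan.
The gap between the two covered legs is GBP 6,054.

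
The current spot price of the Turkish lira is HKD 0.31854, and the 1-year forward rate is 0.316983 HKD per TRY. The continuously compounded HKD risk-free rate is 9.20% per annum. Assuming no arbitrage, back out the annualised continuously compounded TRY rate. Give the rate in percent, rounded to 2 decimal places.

9.69%

T = 1 year.
By CIP, F/S equals the HKD-to-TRY growth ratio: 0.316983/0.31854 = 0.9951121.
The HKD side grows by e^(0.0920×1) = 1.0963648.
Hence g_TRY = 1.101750.
r = ln(1.101750)/1 = 0.096900 → 9.69%.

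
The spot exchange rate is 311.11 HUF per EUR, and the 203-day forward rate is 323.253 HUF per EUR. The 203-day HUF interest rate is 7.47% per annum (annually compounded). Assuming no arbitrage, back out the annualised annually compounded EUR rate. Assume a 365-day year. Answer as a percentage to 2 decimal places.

0.32%

T = 203/365 years.
F/S = 323.253/311.11 = 1.0390312 = (growth of HUF) / (growth of EUR).
The HUF side grows by (1 + 0.0747)^(203/365) = 1.0408805.
Hence g_EUR = 1.0017798.
r = 1.0017798^(365/203) − 1 = 0.003202 → 0.32%.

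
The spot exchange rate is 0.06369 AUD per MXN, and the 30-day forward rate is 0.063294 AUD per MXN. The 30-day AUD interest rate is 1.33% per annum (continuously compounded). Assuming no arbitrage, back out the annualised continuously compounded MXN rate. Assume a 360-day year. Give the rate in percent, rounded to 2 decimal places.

8.81%

T = 30/360 years.
By CIP, F/S equals the AUD-to-MXN growth ratio: 0.063294/0.06369 = 0.9937824.
The AUD side grows by e^(0.0133×30/360) = 1.0011089.
That pins the MXN growth at 1.0073723.
r = ln(1.0073723)/(30/360) = 0.088143 → 8.81%.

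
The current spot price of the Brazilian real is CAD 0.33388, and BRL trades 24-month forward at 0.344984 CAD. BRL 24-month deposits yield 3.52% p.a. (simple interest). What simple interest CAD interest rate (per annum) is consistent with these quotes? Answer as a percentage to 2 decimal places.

5.30%

T = 2 years.
By CIP, F/S equals the CAD-to-BRL growth ratio: 0.344984/0.33388 = 1.0332575.
BRL growth factor: 1 + 0.0352×2 = 1.070400.
So the CAD growth factor = 1.1059988.
r = (1.1059988 − 1)/2 = 0.052999 → 5.30%.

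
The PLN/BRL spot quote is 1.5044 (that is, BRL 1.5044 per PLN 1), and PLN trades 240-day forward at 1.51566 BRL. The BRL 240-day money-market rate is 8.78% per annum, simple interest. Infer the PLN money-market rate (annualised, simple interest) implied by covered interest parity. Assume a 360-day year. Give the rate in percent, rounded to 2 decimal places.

7.60%

T = 240/360 years.
CIP gives F = S · g_BRL/g_PLN, so g_BRL/g_PLN = 1.51566/1.5044 = 1.0074847.
BRL growth factor: 1 + 0.0878×240/360 = 1.0585333.
So the PLN growth factor = 1.0506694.
r = (1.0506694 − 1)/(240/360) = 0.076004 → 7.60%.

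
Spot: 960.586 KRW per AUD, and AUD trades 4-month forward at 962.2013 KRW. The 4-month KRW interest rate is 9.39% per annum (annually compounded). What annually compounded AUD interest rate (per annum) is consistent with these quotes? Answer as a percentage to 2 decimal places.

8.84%

T = 4/12 years.
F/S = 962.2013/960.586 = 1.0016816 = (growth of KRW) / (growth of AUD).
KRW growth factor: (1 + 0.0939)^(4/12) = 1.0303684.
So the AUD growth factor = 1.0286386.
r = 1.0286386^(12/4) − 1 = 0.088400 → 8.84%.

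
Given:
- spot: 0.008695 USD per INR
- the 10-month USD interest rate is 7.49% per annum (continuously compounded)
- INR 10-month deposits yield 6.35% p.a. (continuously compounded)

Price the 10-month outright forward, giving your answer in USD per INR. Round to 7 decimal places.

T = 10/12 years.
USD accumulates by e^(0.0749×10/12) = 1.0644058.
Growth of 1 INR over T: e^(0.0635×10/12) = 1.0543418.
So F = 0.008695 × 1.0644058 / 1.0543418 = 0.008777996 (USD/INR).

0.0087780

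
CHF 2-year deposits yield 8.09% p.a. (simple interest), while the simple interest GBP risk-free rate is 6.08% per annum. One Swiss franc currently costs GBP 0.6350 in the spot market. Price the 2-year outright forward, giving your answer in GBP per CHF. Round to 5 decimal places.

0.61303

T = 2 years.
GBP accumulates by 1 + 0.0608×2 = 1.121600.
CHF growth factor: 1 + 0.0809×2 = 1.161800.
Forward (GBP per CHF) = 0.635 × 1.121600 / 1.161800 = 0.6130281.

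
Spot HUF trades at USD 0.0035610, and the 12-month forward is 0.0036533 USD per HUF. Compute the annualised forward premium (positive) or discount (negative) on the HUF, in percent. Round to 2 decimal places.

+2.59%

T = 1 year.
(F − S)/S = (0.0036533 − 0.003561)/0.003561 = 0.0259197.
Annualise by dividing by T: 0.0259197 / 1 = 0.025920 → 2.59%.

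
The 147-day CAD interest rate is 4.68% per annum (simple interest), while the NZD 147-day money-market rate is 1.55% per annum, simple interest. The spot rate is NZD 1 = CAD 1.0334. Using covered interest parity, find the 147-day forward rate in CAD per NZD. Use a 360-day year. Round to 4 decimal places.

1.0465

T = 147/360 years.
Growth of 1 CAD over T: 1 + 0.0468×147/360 = 1.019110.
NZD accumulates by 1 + 0.0155×147/360 = 1.0063292.
Forward (CAD per NZD) = 1.0334 × 1.019110 / 1.0063292 = 1.046525.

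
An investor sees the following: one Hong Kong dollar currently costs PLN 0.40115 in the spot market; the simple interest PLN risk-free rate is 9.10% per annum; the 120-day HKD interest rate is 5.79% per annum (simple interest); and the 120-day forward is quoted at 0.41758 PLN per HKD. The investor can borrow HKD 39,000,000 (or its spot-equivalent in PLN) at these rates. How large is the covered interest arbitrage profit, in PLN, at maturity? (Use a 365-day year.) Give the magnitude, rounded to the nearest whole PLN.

PLN 482,717

T = 120/365 years.
Keep in HKD, deliver into the forward: 39,000,000·1.0190356164·0.41758 = PLN 16,595,626.82.
Swap to PLN now, deposit: 39,000,000·0.40115·1.0299178082 = PLN 16,112,909.62.
The quoted forward overvalues HKD, so borrow PLN, buy HKD at spot, deposit the HKD at 5.79%, and sell the proceeds forward at 0.41758.
The gap between the two covered legs is PLN 482,717.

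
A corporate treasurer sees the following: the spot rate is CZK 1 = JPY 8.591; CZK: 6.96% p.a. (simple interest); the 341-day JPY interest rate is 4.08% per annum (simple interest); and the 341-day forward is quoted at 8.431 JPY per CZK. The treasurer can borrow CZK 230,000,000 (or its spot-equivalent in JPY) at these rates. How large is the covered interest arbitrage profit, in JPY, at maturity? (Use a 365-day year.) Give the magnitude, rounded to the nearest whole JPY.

JPY 13,972,101

T = 341/365 years.
Invest the CZK and cover forward: 230,000,000 × 1.065023561644 × 8.431 = JPY 2,065,219,139.09.
Convert at spot and invest in JPY: 230,000,000 × 8.591 × 1.038117260274 = JPY 2,051,247,038.09.
The quoted forward overvalues CZK, so borrow JPY, buy CZK at spot, deposit the CZK at 6.96%, and sell the proceeds forward at 8.431.
The gap between the two covered legs is JPY 13,972,101.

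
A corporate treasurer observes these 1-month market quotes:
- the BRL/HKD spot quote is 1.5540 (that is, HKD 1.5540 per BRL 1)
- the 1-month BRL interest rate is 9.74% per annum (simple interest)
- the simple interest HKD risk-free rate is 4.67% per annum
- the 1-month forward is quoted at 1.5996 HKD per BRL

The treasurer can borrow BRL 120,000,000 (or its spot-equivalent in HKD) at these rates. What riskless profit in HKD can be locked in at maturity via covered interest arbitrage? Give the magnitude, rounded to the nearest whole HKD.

HKD 6,304,292

T = 1/12 years.
Keep in BRL, deliver into the forward: 120,000,000·1.00811666667·1.5996 = HKD 193,510,010.40.
Swap to HKD now, deposit: 120,000,000·1.5540·1.00389166667 = HKD 187,205,718.00.
The quoted forward overvalues BRL, so borrow HKD, buy BRL at spot, deposit the BRL at 9.74%, and sell the proceeds forward at 1.5996.
Arbitrage profit = |193,510,010.40 − 187,205,718.00| = HKD 6,304,292.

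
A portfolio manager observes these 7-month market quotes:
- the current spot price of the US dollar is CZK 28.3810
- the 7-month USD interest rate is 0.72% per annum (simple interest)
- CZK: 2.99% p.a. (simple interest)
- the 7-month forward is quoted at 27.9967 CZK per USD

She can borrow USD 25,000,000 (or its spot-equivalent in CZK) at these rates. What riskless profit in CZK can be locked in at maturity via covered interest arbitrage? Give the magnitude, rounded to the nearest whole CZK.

T = 7/12 years.
Invest the USD and cover forward: 25,000,000 × 1.004200 × 27.9967 = CZK 702,857,153.50.
Convert at spot and invest in CZK: 25,000,000 × 28.3810 × 1.01744166667 = CZK 721,900,298.54.
The quoted forward undervalues USD, so borrow USD, convert to CZK at spot, deposit the CZK at 2.99%, and buy USD forward at 27.9967 to cover the loan.
The gap between the two covered legs is CZK 19,043,145.

CZK 19,043,145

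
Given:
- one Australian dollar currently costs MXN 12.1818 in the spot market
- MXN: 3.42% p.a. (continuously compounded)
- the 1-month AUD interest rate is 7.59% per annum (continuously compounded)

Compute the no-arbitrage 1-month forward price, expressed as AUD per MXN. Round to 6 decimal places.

T = 1/12 years.
MXN accumulates by e^(0.0342×1/12) = 1.0028541.
AUD accumulates by e^(0.0759×1/12) = 1.006345.
So F = 12.1818 × 1.0028541 / 1.006345 = 12.13954 (MXN/AUD).
Invert for AUD per MXN: 1 / 12.13954 = 0.082375.

0.082375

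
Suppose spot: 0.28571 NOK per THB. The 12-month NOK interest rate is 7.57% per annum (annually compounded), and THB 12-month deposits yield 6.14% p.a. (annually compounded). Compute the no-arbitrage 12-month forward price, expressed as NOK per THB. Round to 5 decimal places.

T = 1 year.
NOK growth factor: (1 + 0.0757)^1 = 1.075700.
Growth of 1 THB over T: (1 + 0.0614)^1 = 1.061400.
CIP: F = S · (grow NOK)/(grow THB) = 0.28571 × 1.075700/1.061400 = 0.2895593 NOK per THB.

0.28956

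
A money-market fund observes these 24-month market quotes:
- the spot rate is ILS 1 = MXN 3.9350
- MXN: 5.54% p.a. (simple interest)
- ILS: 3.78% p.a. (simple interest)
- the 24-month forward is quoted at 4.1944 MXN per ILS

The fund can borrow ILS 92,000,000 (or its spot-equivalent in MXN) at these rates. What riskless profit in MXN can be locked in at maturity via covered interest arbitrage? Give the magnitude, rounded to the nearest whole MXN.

T = 2 years.
Invest the ILS and cover forward: 92,000,000 × 1.075600 × 4.1944 = MXN 415,057,690.88.
Convert at spot and invest in MXN: 92,000,000 × 3.9350 × 1.110800 = MXN 402,131,816.00.
The quoted forward overvalues ILS, so borrow MXN, buy ILS at spot, deposit the ILS at 3.78%, and sell the proceeds forward at 4.1944.
Arbitrage profit = |415,057,690.88 − 402,131,816.00| = MXN 12,925,875.

MXN 12,925,875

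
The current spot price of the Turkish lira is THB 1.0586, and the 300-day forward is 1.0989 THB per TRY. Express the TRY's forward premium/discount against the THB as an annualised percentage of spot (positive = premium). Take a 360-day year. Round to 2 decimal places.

T = 300/360 years.
TRY trades forward at +3.80691% vs spot over the period.
Per annum: 0.0380691 / (300/360) = 0.045683 = 4.57%.

+4.57%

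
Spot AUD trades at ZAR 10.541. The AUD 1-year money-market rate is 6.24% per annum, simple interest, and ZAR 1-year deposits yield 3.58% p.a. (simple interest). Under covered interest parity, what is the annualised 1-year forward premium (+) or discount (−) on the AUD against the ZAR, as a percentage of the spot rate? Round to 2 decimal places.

-2.50%

T = 1 year.
F = S · g_ZAR/g_AUD = 10.541 × 1.035800/1.062400 = 10.277078.
(F − S)/S ÷ T = (10.277078 − 10.541)/10.541/1 = -0.025038 → -2.50%.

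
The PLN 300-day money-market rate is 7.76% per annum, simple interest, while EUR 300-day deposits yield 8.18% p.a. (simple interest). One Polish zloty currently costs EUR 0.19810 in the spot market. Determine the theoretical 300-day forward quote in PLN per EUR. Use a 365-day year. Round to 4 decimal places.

T = 300/365 years.
Growth of 1 EUR over T: 1 + 0.0818×300/365 = 1.0672329.
PLN accumulates by 1 + 0.0776×300/365 = 1.0637808.
CIP: F = S · (grow EUR)/(grow PLN) = 0.1981 × 1.0672329/1.0637808 = 0.1987429 EUR per PLN.
Invert for PLN per EUR: 1 / 0.1987429 = 5.0316.

5.0316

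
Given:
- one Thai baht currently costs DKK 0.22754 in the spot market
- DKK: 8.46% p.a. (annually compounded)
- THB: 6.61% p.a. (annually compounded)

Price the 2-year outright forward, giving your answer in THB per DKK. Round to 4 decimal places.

4.2462

T = 2 years.
Growth of 1 DKK over T: (1 + 0.0846)^2 = 1.1763572.
THB accumulates by (1 + 0.0661)^2 = 1.1365692.
CIP: F = S · (grow DKK)/(grow THB) = 0.22754 × 1.1763572/1.1365692 = 0.2355055 DKK per THB.
Quoted the other way: 1/0.2355055 = 4.2462 THB per DKK.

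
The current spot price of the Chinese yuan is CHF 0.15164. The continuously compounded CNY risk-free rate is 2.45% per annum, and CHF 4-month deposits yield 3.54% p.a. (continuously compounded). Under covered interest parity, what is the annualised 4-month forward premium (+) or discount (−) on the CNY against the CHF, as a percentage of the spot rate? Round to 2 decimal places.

T = 4/12 years.
F = S · g_CHF/g_CNY = 0.15164 × 1.0118699/1.0082001 = 0.15219196.
(F − S)/S ÷ T = (0.15219196 − 0.15164)/0.15164/(4/12) = 0.010920 → 1.09%.

+1.09%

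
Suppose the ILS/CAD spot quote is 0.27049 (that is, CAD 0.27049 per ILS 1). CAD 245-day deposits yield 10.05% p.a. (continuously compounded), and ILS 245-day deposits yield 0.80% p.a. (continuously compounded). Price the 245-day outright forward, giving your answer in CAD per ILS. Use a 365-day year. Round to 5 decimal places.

0.28782

T = 245/365 years.
CAD accumulates by e^(0.1005×245/365) = 1.0697863.
ILS growth factor: e^(0.0080×245/365) = 1.0053843.
So F = 0.27049 × 1.0697863 / 1.0053843 = 0.2878168 (CAD/ILS).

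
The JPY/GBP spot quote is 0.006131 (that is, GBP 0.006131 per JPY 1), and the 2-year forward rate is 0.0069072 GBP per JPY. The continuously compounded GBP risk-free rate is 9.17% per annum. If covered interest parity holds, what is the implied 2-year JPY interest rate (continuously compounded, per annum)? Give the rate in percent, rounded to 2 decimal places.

3.21%

T = 2 years.
By CIP, F/S equals the GBP-to-JPY growth ratio: 0.0069072/0.006131 = 1.1266025.
The GBP side grows by e^(0.0917×2) = 1.2012948.
Hence g_JPY = 1.0662987.
r = ln(1.0662987)/2 = 0.032097 → 3.21%.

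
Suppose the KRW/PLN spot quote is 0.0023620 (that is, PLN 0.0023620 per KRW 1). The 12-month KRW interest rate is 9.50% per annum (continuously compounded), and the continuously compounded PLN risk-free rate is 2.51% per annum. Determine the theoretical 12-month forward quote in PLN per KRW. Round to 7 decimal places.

0.0022025

T = 1 year.
Growth of 1 PLN over T: e^(0.0251×1) = 1.0254177.
KRW accumulates by e^(0.0950×1) = 1.0996589.
So F = 0.002362 × 1.0254177 / 1.0996589 = 0.002202534 (PLN/KRW).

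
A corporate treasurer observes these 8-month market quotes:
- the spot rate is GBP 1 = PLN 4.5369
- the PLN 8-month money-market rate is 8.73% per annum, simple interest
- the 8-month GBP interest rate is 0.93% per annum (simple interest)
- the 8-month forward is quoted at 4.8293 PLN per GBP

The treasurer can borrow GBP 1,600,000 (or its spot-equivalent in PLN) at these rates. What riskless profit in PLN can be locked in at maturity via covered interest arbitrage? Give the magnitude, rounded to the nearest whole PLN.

PLN 93,271

T = 8/12 years.
Keep in GBP, deliver into the forward: 1,600,000·1.006200·4.8293 = PLN 7,774,786.66.
Swap to PLN now, deposit: 1,600,000·4.5369·1.058200 = PLN 7,681,516.13.
The quoted forward overvalues GBP, so borrow PLN, buy GBP at spot, deposit the GBP at 0.93%, and sell the proceeds forward at 4.8293.
Arbitrage profit = |7,774,786.66 − 7,681,516.13| = PLN 93,271.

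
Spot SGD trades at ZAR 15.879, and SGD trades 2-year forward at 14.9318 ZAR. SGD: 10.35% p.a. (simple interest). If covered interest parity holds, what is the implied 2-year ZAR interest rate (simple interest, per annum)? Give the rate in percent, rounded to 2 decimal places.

6.75%

T = 2 years.
CIP gives F = S · g_ZAR/g_SGD, so g_ZAR/g_SGD = 14.9318/15.879 = 0.9403489.
SGD growth factor: 1 + 0.1035×2 = 1.207000.
Hence g_ZAR = 1.1350011.
(1.1350011 − 1)/T = 0.067501, i.e. 6.75%.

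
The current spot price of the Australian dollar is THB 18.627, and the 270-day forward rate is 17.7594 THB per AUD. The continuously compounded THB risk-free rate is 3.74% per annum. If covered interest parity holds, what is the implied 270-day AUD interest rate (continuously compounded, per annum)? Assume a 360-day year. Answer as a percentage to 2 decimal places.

T = 270/360 years.
F/S = 17.7594/18.627 = 0.9534225 = (growth of THB) / (growth of AUD).
The THB side grows by e^(0.0374×270/360) = 1.0284471.
That pins the AUD growth at 1.0786898.
r = ln(1.0786898)/(270/360) = 0.100996 → 10.10%.

10.10%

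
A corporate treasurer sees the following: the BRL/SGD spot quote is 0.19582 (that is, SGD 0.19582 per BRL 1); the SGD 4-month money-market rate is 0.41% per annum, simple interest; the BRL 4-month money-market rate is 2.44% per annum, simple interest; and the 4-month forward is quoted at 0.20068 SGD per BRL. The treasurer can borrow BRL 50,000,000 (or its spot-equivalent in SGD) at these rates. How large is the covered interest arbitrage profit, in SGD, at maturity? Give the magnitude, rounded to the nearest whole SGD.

SGD 311,229

T = 4/12 years.
Route A — deposit BRL, sell forward: 50,000,000 × 1.0081333333 × 0.20068 = SGD 10,115,609.87.
Route B — convert at spot, deposit SGD: 50,000,000 × 0.19582 × 1.0013666667 = SGD 9,804,381.03.
The quoted forward overvalues BRL, so borrow SGD, buy BRL at spot, deposit the BRL at 2.44%, and sell the proceeds forward at 0.20068.
Profit = 10,115,609.87 − 9,804,381.03 = SGD 311,229.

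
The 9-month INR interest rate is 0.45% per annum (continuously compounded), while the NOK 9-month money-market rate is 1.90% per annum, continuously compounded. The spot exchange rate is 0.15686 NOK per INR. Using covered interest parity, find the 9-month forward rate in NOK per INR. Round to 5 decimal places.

T = 9/12 years.
Growth of 1 NOK over T: e^(0.0190×9/12) = 1.014352.
INR growth factor: e^(0.0045×9/12) = 1.0033807.
Forward (NOK per INR) = 0.15686 × 1.014352 / 1.0033807 = 0.1585752.

0.15858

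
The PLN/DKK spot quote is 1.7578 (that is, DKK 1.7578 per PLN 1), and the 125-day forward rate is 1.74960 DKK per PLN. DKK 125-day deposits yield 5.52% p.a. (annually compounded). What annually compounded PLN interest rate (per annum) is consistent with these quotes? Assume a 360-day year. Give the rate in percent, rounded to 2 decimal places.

6.95%

T = 125/360 years.
F/S = 1.7496/1.7578 = 0.9953351 = (growth of DKK) / (growth of PLN).
DKK growth factor: (1 + 0.0552)^(125/360) = 1.0188315.
So the PLN growth factor = 1.0236065.
r = 1.0236065^(360/125) − 1 = 0.069506 → 6.95%.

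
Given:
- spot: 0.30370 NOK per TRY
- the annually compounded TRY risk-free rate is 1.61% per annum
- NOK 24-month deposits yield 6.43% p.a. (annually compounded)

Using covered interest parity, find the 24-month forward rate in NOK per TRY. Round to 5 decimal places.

0.33320

T = 2 years.
Growth of 1 NOK over T: (1 + 0.0643)^2 = 1.1327345.
TRY growth factor: (1 + 0.0161)^2 = 1.0324592.
So F = 0.3037 × 1.1327345 / 1.0324592 = 0.3331962 (NOK/TRY).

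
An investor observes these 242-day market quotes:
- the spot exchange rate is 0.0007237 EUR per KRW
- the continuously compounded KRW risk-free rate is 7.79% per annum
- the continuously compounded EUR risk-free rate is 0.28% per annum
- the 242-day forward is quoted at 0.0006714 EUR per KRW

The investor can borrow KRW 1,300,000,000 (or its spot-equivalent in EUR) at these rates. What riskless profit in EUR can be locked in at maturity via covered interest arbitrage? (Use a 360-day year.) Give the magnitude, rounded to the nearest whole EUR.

T = 242/360 years.
Route A — deposit KRW, sell forward: 1,300,000,000 × 1.05376147 × 0.0006714 = EUR 919,744.09.
Route B — convert at spot, deposit EUR: 1,300,000,000 × 0.0007237 × 1.00188399 = EUR 942,582.48.
The quoted forward undervalues KRW, so borrow KRW, convert to EUR at spot, deposit the EUR at 0.28%, and buy KRW forward at 0.0006714 to cover the loan.
Arbitrage profit = |919,744.09 − 942,582.48| = EUR 22,838.

EUR 22,838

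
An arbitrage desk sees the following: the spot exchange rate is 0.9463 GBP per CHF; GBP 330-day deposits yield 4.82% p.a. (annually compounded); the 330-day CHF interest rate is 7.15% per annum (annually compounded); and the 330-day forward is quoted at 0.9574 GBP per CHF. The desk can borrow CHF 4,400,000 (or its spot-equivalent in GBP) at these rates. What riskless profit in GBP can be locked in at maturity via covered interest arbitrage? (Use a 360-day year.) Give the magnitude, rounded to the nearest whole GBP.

GBP 140,532

T = 330/360 years.
Route A — deposit CHF, sell forward: 4,400,000 × 1.065351269 × 0.9574 = GBP 4,487,856.14.
Route B — convert at spot, deposit GBP: 4,400,000 × 0.9463 × 1.044096105 = GBP 4,347,323.83.
The quoted forward overvalues CHF, so borrow GBP, buy CHF at spot, deposit the CHF at 7.15%, and sell the proceeds forward at 0.9574.
The gap between the two covered legs is GBP 140,532.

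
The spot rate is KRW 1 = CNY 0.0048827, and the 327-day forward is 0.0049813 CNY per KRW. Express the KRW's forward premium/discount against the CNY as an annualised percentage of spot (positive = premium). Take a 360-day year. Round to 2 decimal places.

T = 327/360 years.
KRW trades forward at +2.01937% vs spot over the period.
Per annum: 0.0201937 / (327/360) = 0.022232 = 2.22%.

+2.22%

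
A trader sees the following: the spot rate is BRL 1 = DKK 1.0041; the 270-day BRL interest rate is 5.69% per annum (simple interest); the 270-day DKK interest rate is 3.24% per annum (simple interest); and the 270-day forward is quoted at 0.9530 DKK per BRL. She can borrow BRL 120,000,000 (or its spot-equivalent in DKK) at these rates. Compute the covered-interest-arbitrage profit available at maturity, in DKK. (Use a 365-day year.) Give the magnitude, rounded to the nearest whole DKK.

T = 270/365 years.
Keep in BRL, deliver into the forward: 120,000,000·1.04209041096·0.9530 = DKK 119,173,459.40.
Swap to DKK now, deposit: 120,000,000·1.0041·1.02396712329 = DKK 123,379,846.62.
The quoted forward undervalues BRL, so borrow BRL, convert to DKK at spot, deposit the DKK at 3.24%, and buy BRL forward at 0.9530 to cover the loan.
Profit = 123,379,846.62 − 119,173,459.40 = DKK 4,206,387.

DKK 4,206,387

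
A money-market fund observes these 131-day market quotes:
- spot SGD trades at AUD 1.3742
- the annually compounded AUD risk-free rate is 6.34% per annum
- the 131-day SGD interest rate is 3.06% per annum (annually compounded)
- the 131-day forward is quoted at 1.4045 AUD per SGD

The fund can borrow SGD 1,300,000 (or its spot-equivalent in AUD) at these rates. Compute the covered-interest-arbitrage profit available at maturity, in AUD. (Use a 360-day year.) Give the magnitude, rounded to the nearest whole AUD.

T = 131/360 years.
Route A — deposit SGD, sell forward: 1,300,000 × 1.011028401 × 1.4045 = AUD 1,845,986.21.
Route B — convert at spot, deposit AUD: 1,300,000 × 1.3742 × 1.022620787 = AUD 1,826,871.13.
The quoted forward overvalues SGD, so borrow AUD, buy SGD at spot, deposit the SGD at 3.06%, and sell the proceeds forward at 1.4045.
Arbitrage profit = |1,845,986.21 − 1,826,871.13| = AUD 19,115.

AUD 19,115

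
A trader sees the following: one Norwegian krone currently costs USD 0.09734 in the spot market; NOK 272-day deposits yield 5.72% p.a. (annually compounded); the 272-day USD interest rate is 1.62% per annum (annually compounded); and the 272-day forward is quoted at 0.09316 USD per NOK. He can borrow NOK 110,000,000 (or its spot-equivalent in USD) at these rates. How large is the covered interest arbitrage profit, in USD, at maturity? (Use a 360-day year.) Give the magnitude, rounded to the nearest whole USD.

USD 150,747

T = 272/360 years.
Route A — deposit NOK, sell forward: 110,000,000 × 1.0429225846 × 0.09316 = USD 10,687,453.48.
Route B — convert at spot, deposit USD: 110,000,000 × 0.09734 × 1.0122159262 = USD 10,838,200.81.
The quoted forward undervalues NOK, so borrow NOK, convert to USD at spot, deposit the USD at 1.62%, and buy NOK forward at 0.09316 to cover the loan.
Profit = 10,838,200.81 − 10,687,453.48 = USD 150,747.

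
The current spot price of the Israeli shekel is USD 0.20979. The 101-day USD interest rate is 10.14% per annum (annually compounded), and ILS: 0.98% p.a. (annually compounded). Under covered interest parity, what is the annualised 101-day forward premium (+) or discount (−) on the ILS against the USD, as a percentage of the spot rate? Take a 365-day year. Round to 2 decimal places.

T = 101/365 years.
No-arbitrage forward: 0.20979 × 1.0270858 / 1.0027022 = 0.21489165 USD/ILS.
(F − S)/S ÷ T = (0.21489165 − 0.20979)/0.20979/(101/365) = 0.087881 → 8.79%.

+8.79%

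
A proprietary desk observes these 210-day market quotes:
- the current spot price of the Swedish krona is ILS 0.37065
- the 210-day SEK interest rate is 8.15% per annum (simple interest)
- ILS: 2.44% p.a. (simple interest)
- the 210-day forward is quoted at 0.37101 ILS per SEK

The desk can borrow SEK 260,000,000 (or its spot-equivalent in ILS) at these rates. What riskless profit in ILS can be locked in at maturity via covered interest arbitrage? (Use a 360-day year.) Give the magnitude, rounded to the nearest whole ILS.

T = 210/360 years.
Invest the SEK and cover forward: 260,000,000 × 1.0475416667 × 0.37101 = ILS 101,048,592.78.
Convert at spot and invest in ILS: 260,000,000 × 0.37065 × 1.0142333333 = ILS 97,740,652.10.
The quoted forward overvalues SEK, so borrow ILS, buy SEK at spot, deposit the SEK at 8.15%, and sell the proceeds forward at 0.37101.
Arbitrage profit = |101,048,592.78 − 97,740,652.10| = ILS 3,307,941.

ILS 3,307,941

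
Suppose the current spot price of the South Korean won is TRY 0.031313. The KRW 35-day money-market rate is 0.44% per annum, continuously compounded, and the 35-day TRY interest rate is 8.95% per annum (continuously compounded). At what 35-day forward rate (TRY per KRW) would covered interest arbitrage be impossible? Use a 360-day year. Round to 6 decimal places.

T = 35/360 years.
TRY accumulates by e^(0.0895×35/360) = 1.0087394.
KRW accumulates by e^(0.0044×35/360) = 1.0004279.
So F = 0.031313 × 1.0087394 / 1.0004279 = 0.03157315 (TRY/KRW).

0.031573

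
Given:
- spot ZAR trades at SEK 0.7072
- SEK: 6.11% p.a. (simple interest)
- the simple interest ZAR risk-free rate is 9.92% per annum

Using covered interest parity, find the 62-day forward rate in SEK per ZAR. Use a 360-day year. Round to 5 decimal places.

0.70264

T = 62/360 years.
SEK growth factor: 1 + 0.0611×62/360 = 1.0105228.
ZAR growth factor: 1 + 0.0992×62/360 = 1.0170844.
Forward (SEK per ZAR) = 0.7072 × 1.0105228 / 1.0170844 = 0.7026376.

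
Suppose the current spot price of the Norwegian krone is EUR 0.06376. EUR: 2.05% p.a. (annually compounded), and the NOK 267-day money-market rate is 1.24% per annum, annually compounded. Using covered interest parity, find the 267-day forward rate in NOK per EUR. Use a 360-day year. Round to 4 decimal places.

15.5914

T = 267/360 years.
EUR accumulates by (1 + 0.0205)^(267/360) = 1.01516425.
NOK growth factor: (1 + 0.0124)^(267/360) = 1.00918201.
So F = 0.06376 × 1.01516425 / 1.00918201 = 0.064137957 (EUR/NOK).
Invert for NOK per EUR: 1 / 0.064137957 = 15.5914.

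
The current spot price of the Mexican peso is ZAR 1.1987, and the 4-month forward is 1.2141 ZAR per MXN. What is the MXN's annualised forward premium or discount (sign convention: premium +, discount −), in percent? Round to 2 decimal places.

+3.85%

T = 4/12 years.
(F − S)/S = (1.2141 − 1.1987)/1.1987 = 0.0128473.
Per annum: 0.0128473 / (4/12) = 0.038542 = 3.85%.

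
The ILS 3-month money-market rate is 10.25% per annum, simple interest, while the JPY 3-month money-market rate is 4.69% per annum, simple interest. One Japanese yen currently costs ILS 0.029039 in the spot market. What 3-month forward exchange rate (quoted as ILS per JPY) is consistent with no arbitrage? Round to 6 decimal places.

0.029438

T = 3/12 years.
ILS accumulates by 1 + 0.1025×3/12 = 1.025625.
JPY accumulates by 1 + 0.0469×3/12 = 1.011725.
So F = 0.029039 × 1.025625 / 1.011725 = 0.02943796 (ILS/JPY).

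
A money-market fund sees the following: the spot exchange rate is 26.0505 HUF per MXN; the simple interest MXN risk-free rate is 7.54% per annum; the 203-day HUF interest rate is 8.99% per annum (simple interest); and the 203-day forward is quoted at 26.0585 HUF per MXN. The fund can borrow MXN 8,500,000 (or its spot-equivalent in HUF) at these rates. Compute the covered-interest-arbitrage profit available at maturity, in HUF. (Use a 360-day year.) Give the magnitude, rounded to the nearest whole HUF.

HUF 1,739,600

T = 203/360 years.
Keep in MXN, deliver into the forward: 8,500,000·1.04251722222·26.0585 = HUF 230,914,697.80.
Swap to HUF now, deposit: 8,500,000·26.0505·1.05069361111 = HUF 232,654,298.29.
The quoted forward undervalues MXN, so borrow MXN, convert to HUF at spot, deposit the HUF at 8.99%, and buy MXN forward at 26.0585 to cover the loan.
Profit = 232,654,298.29 − 230,914,697.80 = HUF 1,739,600.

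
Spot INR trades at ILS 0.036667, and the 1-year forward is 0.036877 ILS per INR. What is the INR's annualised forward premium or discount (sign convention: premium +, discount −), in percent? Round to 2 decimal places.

T = 1 year.
INR trades forward at +0.57272% vs spot over the period.
Annualise by dividing by T: 0.0057272 / 1 = 0.005727 → 0.57%.

+0.57%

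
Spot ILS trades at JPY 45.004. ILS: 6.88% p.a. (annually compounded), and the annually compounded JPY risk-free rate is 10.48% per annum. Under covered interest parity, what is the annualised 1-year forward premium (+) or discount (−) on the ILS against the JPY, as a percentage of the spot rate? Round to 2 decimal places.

+3.37%

T = 1 year.
CIP forward (JPY per ILS) = 45.004 × 1.104800/1.068800 = 46.519853.
(F − S)/S ÷ T = (46.519853 − 45.004)/45.004/1 = 0.033683 → 3.37%.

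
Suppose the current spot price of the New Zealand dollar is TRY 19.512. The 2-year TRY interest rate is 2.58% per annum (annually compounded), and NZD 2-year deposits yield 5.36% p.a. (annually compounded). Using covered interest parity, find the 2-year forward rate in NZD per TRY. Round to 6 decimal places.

0.054066

T = 2 years.
Growth of 1 TRY over T: (1 + 0.0258)^2 = 1.0522656.
NZD accumulates by (1 + 0.0536)^2 = 1.110073.
Forward (TRY per NZD) = 19.512 × 1.0522656 / 1.110073 = 18.49591.
Quoted the other way: 1/18.49591 = 0.054066 NZD per TRY.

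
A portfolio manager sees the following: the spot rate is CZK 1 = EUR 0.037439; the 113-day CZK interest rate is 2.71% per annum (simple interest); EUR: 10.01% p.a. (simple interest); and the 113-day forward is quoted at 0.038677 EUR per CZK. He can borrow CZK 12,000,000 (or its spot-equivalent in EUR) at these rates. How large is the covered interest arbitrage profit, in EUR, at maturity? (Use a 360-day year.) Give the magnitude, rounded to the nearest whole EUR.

EUR 4,688

T = 113/360 years.
Route A — deposit CZK, sell forward: 12,000,000 × 1.00850639 × 0.038677 = EUR 468,072.02.
Route B — convert at spot, deposit EUR: 12,000,000 × 0.037439 × 1.03142028 = EUR 463,384.13.
The quoted forward overvalues CZK, so borrow EUR, buy CZK at spot, deposit the CZK at 2.71%, and sell the proceeds forward at 0.038677.
Arbitrage profit = |468,072.02 − 463,384.13| = EUR 4,688.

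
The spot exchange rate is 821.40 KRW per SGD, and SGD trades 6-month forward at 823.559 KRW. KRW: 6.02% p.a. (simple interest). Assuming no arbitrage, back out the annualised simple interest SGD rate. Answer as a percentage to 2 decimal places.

T = 6/12 years.
CIP gives F = S · g_KRW/g_SGD, so g_KRW/g_SGD = 823.559/821.4 = 1.0026284.
The KRW side grows by 1 + 0.0602×6/12 = 1.030100.
Hence g_SGD = 1.0273996.
r = (1.0273996 − 1)/(6/12) = 0.054799 → 5.48%.

5.48%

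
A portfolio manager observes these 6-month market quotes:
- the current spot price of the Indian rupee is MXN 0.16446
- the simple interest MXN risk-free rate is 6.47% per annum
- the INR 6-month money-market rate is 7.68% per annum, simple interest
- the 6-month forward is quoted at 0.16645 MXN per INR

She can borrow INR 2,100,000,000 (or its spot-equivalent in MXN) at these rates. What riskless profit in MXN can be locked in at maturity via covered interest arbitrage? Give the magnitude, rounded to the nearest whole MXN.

MXN 6,428,938

T = 6/12 years.
Keep in INR, deliver into the forward: 2,100,000,000·1.038400·0.16645 = MXN 362,967,528.00.
Swap to MXN now, deposit: 2,100,000,000·0.16446·1.032350 = MXN 356,538,590.10.
The quoted forward overvalues INR, so borrow MXN, buy INR at spot, deposit the INR at 7.68%, and sell the proceeds forward at 0.16645.
The gap between the two covered legs is MXN 6,428,938.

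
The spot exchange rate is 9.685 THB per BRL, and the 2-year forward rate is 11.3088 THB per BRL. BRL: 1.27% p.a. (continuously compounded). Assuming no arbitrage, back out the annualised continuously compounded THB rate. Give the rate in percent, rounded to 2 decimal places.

T = 2 years.
CIP gives F = S · g_THB/g_BRL, so g_THB/g_BRL = 11.3088/9.685 = 1.1676613.
BRL growth factor: e^(0.0127×2) = 1.0257253.
So the THB growth factor = 1.1976997.
Take logs: ln 1.1976997 / 2 = 0.090201, so 9.02%.

9.02%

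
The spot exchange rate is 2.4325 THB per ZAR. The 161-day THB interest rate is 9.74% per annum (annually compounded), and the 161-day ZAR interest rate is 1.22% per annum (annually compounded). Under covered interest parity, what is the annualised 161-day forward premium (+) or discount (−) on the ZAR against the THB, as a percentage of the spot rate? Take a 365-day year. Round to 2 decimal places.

T = 161/365 years.
F = S · g_THB/g_ZAR = 2.4325 × 1.0418491/1.0053631 = 2.5207787.
(F − S)/S ÷ T = (2.5207787 − 2.4325)/2.4325/(161/365) = 0.082275 → 8.23%.

+8.23%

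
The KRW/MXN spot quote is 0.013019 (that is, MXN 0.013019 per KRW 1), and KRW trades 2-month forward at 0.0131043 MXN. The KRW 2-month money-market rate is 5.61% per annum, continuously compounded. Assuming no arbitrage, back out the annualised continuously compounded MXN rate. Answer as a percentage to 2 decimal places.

9.53%

T = 2/12 years.
By CIP, F/S equals the MXN-to-KRW growth ratio: 0.0131043/0.013019 = 1.0065520.
KRW growth factor: e^(0.0561×2/12) = 1.0093938.
Hence g_MXN = 1.0160073.
r = ln(1.0160073)/(2/12) = 0.095283 → 9.53%.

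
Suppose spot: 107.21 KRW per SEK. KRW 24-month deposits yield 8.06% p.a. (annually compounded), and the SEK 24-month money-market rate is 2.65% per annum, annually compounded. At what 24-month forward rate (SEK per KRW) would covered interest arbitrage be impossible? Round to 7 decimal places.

0.0084169

T = 2 years.
KRW accumulates by (1 + 0.0806)^2 = 1.1676964.
SEK growth factor: (1 + 0.0265)^2 = 1.0537022.
Forward (KRW per SEK) = 107.21 × 1.1676964 / 1.0537022 = 118.8085.
Quoted the other way: 1/118.8085 = 0.0084169 SEK per KRW.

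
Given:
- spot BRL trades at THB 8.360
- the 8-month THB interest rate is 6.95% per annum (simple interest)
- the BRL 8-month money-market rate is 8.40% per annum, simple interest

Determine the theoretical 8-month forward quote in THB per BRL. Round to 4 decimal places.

T = 8/12 years.
THB growth factor: 1 + 0.0695×8/12 = 1.0463333.
BRL accumulates by 1 + 0.0840×8/12 = 1.056000.
CIP: F = S · (grow THB)/(grow BRL) = 8.36 × 1.0463333/1.056000 = 8.283472 THB per BRL.

8.2835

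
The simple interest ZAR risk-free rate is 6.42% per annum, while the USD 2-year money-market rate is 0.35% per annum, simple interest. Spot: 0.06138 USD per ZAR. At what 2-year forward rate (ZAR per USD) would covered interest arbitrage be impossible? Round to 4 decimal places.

18.2560

T = 2 years.
USD growth factor: 1 + 0.0035×2 = 1.007000.
ZAR accumulates by 1 + 0.0642×2 = 1.128400.
So F = 0.06138 × 1.007000 / 1.128400 = 0.054776374 (USD/ZAR).
Invert for ZAR per USD: 1 / 0.054776374 = 18.2560.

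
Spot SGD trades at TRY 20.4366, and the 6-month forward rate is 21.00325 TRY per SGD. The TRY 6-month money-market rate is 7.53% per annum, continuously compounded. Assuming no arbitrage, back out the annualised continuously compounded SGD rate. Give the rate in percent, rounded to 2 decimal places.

T = 6/12 years.
By CIP, F/S equals the TRY-to-SGD growth ratio: 21.00325/20.4366 = 1.0277272.
TRY growth factor: e^(0.0753×6/12) = 1.0383677.
That pins the SGD growth at 1.0103534.
r = ln(1.0103534)/(6/12) = 0.020600 → 2.06%.

2.06%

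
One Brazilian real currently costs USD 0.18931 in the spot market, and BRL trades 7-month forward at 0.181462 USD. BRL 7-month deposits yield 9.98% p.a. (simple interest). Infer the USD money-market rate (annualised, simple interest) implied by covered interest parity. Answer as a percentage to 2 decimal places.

T = 7/12 years.
CIP gives F = S · g_USD/g_BRL, so g_USD/g_BRL = 0.181462/0.18931 = 0.9585442.
BRL growth factor: 1 + 0.0998×7/12 = 1.0582167.
Hence g_USD = 1.0143475.
(1.0143475 − 1)/T = 0.024596, i.e. 2.46%.

2.46%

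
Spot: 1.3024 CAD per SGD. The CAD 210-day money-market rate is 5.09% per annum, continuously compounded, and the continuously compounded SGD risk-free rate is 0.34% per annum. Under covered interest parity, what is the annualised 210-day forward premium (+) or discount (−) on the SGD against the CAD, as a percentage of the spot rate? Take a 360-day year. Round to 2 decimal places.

+4.82%

T = 210/360 years.
No-arbitrage forward: 1.3024 × 1.0301369 / 1.0019853 = 1.3389920 CAD/SGD.
Annualised premium = (F − S)/S × (1/T) = (1.3389920 − 1.3024)/1.3024 ÷ (210/360) = 4.82%.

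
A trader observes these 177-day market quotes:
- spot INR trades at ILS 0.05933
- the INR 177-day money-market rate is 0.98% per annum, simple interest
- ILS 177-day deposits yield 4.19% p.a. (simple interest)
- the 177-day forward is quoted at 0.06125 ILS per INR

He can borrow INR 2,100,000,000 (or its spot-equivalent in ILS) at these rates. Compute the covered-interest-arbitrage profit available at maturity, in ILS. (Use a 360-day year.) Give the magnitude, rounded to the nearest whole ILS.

ILS 2,085,038

T = 177/360 years.
Invest the INR and cover forward: 2,100,000,000 × 1.00481833333 × 0.06125 = ILS 129,244,758.12.
Convert at spot and invest in ILS: 2,100,000,000 × 0.05933 × 1.02060083333 = ILS 127,159,719.63.
The quoted forward overvalues INR, so borrow ILS, buy INR at spot, deposit the INR at 0.98%, and sell the proceeds forward at 0.06125.
The gap between the two covered legs is ILS 2,085,038.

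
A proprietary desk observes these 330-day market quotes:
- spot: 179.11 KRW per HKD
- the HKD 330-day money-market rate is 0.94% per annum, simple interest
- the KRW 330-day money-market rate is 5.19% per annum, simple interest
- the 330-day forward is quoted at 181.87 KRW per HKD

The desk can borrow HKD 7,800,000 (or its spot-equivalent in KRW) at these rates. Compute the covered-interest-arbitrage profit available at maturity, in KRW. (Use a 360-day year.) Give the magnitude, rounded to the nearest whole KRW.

KRW 32,713,552

T = 330/360 years.
Invest the HKD and cover forward: 7,800,000 × 1.008616666667 × 181.87 = KRW 1,430,809,482.70.
Convert at spot and invest in KRW: 7,800,000 × 179.11 × 1.047575 = KRW 1,463,523,034.35.
The quoted forward undervalues HKD, so borrow HKD, convert to KRW at spot, deposit the KRW at 5.19%, and buy HKD forward at 181.87 to cover the loan.
Profit = 1,463,523,034.35 − 1,430,809,482.70 = KRW 32,713,552.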